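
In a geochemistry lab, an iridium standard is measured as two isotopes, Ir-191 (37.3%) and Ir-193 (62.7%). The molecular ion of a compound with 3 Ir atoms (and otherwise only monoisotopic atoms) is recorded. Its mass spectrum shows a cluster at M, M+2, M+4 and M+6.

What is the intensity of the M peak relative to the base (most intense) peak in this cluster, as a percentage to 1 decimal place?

11.8%

Term probabilities: M 0.0519, M+2 0.2617, M+4 0.4399, M+6 0.2465. Base peak = M+4.
P(M+4) = C(3,2) × 0.373^1 × 0.627^2 = 3 × 0.3730 × 0.393129 = 0.439911 (base)
P(M) = C(3,0) × 0.373^3 × 0.627^0 = 1 × 0.05189512 × 1.0000 = 0.051895
Relative intensity = 0.051895 / 0.439911 × 100 = 11.8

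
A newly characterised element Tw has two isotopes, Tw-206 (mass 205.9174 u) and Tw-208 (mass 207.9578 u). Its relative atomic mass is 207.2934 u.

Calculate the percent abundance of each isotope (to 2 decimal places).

Tw-206: 32.56%, Tw-208: 67.44%

With x = fraction of Tw-206 (so Tw-208 is 1 − x):
205.9174·x + 207.9578·(1 − x) = 207.2934
(205.9174 − 207.9578)·x = 207.2934 − 207.9578
x = -0.6644 / -2.0404 = 0.32562 → 32.56% Tw-206, 67.44% Tw-208.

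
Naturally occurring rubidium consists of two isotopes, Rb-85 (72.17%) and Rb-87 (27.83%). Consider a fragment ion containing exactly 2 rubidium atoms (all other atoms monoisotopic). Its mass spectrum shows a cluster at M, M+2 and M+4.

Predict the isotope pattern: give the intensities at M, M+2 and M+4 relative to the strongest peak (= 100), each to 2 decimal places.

The 2 Rb atoms are independent, so intensities follow the terms of (0.7217 + 0.2783)^2.
P(M) = 0.7217^2 = 0.520851
P(M+2) = 2 × 0.7217^1 × 0.2783^1 = 0.401698
P(M+4) = 0.2783^2 = 0.077451
The M peak is largest (0.520851); scaling to 100 gives 100.00 : 77.12 : 14.87.

100.00 : 77.12 : 14.87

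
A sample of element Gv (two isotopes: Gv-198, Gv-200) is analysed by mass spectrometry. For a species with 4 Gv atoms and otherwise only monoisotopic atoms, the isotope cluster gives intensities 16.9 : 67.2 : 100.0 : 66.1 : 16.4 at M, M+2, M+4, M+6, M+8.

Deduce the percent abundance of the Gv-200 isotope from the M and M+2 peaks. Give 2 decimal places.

49.85%

If p is the fraction of Gv that is Gv-198, then I(M+2)/I(M) = [C(4,1)·p^3·(1−p)] / p^4 = 4·(1−p)/p = 67.2/16.9 = 3.9763
(1−p)/p = 3.9763/4 = 0.9941  ⇒  p = 1/(1 + 0.9941) = 0.5015
Gv-198: 50.15%, Gv-200: 49.85%.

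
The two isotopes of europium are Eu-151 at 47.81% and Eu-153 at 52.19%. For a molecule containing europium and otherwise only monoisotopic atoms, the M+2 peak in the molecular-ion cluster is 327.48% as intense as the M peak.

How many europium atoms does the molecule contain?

The M+2/M ratio from n Eu atoms is n · q/p = n · 0.5219/0.4781.
n = 3.2748 × 0.4781/0.5219 = 3.00 ≈ 3

3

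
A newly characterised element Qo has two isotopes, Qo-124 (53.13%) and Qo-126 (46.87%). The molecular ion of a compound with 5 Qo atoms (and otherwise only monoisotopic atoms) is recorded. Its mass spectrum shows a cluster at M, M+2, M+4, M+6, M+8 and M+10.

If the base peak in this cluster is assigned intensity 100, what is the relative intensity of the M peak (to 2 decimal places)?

Binomial terms of (0.5313 + 0.4687)^5: M 0.0423, M+2 0.1867, M+4 0.3295, M+6 0.2906, M+8 0.1282, M+10 0.0226 → M+4 is the base peak.
P(M+4) = C(5,2) × 0.5313^3 × 0.4687^2 = 10 × 0.1499752 × 0.21967969 = 0.329465 (base)
P(M) = C(5,0) × 0.5313^5 × 0.4687^0 = 1 × 0.04233495 × 1.0000 = 0.042335
Relative intensity = 0.042335 / 0.329465 × 100 = 12.85

12.85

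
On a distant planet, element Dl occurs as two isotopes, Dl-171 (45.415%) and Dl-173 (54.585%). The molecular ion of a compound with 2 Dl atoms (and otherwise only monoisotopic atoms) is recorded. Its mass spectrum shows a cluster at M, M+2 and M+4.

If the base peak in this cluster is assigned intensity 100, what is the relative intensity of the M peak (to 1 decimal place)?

Binomial terms of (0.45415 + 0.54585)^2: M 0.2063, M+2 0.4958, M+4 0.2980 → M+2 is the base peak.
P(M+2) = C(2,1) × 0.45415^1 × 0.54585^1 = 2 × 0.45415 × 0.54585 = 0.495796 (base)
P(M) = C(2,0) × 0.45415^2 × 0.54585^0 = 1 × 0.20625222 × 1.0000 = 0.206252
Relative intensity = 0.206252 / 0.495796 × 100 = 41.6

41.6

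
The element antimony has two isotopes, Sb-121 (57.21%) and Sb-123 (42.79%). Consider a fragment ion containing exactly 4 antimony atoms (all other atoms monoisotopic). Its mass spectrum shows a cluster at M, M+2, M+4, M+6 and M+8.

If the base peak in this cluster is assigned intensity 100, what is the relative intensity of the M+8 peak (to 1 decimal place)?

Binomial terms of (0.5721 + 0.4279)^4: M 0.1071, M+2 0.3205, M+4 0.3596, M+6 0.1793, M+8 0.0335 → M+4 is the base peak.
P(M+4) = C(4,2) × 0.5721^2 × 0.4279^2 = 6 × 0.32729841 × 0.18309841 = 0.359567 (base)
P(M+8) = C(4,4) × 0.5721^0 × 0.4279^4 = 1 × 1.0000 × 0.03352503 = 0.033525
Relative intensity = 0.033525 / 0.359567 × 100 = 9.3

9.3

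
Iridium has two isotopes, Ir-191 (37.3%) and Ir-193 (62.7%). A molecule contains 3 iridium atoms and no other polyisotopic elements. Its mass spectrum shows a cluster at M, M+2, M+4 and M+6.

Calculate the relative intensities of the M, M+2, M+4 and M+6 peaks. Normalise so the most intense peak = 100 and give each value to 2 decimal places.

Each Ir atom is independently Ir-191 (p = 0.373) or Ir-193 (q = 0.627); the cluster is the binomial expansion (p + q)^3.
P(M) = 0.373^3 = 0.051895
P(M+2) = 3 × 0.373^2 × 0.627^1 = 0.261702
P(M+4) = 3 × 0.373^1 × 0.627^2 = 0.439911
P(M+6) = 0.627^3 = 0.246492
The M+4 peak is largest (0.439911); scaling to 100 gives 11.80 : 59.49 : 100.00 : 56.03.

11.80 : 59.49 : 100.00 : 56.03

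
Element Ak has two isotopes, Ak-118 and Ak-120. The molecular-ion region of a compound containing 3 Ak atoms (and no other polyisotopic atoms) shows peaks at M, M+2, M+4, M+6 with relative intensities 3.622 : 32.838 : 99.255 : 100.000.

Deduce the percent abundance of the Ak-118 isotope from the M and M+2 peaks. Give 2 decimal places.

Let p = fractional abundance of Ak-118. I(M+2)/I(M) = [C(3,1)·p^2·(1−p)] / p^3 = 3·(1−p)/p = 32.838/3.622 = 9.0663
(1−p)/p = 9.0663/3 = 3.0221  ⇒  p = 1/(1 + 3.0221) = 0.2486
Ak-118: 24.86%, Ak-120: 75.14%.

24.86%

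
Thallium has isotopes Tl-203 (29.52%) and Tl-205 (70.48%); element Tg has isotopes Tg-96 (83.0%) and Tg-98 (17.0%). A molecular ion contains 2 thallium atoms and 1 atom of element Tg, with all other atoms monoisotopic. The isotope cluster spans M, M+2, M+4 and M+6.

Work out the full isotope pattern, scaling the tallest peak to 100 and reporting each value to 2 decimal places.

14.97 : 74.57 : 100.00 : 17.48

Thallium pattern (n=2): 0.08714304 : 0.41611392 : 0.49674304
Element Tg pattern (n=1): 0.8300 : 0.1700
Convolve the two distributions (both contribute in 2-u steps):
  M: 0.08714304×0.8300 = 0.072329
  M+2: 0.08714304×0.1700 + 0.41611392×0.8300 = 0.360189
  M+4: 0.41611392×0.1700 + 0.49674304×0.8300 = 0.483036
  M+6: 0.49674304×0.1700 = 0.084446
Scale to base peak (0.483036) = 100: 14.97 : 74.57 : 100.00 : 17.48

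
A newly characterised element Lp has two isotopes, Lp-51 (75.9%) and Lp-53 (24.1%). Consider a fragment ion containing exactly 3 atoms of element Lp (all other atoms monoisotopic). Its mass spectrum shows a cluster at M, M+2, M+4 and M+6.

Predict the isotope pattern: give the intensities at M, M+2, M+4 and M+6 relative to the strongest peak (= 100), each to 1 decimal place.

Each Lp atom is independently Lp-51 (p = 0.759) or Lp-53 (q = 0.241); the cluster is the binomial expansion (p + q)^3.
P(M) = 0.759^3 = 0.437245
P(M+2) = 3 × 0.759^2 × 0.241^1 = 0.416507
P(M+4) = 3 × 0.759^1 × 0.241^2 = 0.132250
P(M+6) = 0.241^3 = 0.013998
The M peak is largest (0.437245); scaling to 100 gives 100.0 : 95.3 : 30.2 : 3.2.

100.0 : 95.3 : 30.2 : 3.2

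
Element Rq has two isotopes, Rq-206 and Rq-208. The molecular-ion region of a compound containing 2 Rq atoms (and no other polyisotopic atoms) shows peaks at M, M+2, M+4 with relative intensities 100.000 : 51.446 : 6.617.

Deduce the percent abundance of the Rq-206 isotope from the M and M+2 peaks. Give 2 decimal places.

79.54%

Write p for the Rq-206 fraction. I(M+2)/I(M) = [C(2,1)·p^1·(1−p)] / p^2 = 2·(1−p)/p = 51.446/100.000 = 0.5145
(1−p)/p = 0.5145/2 = 0.2572  ⇒  p = 1/(1 + 0.2572) = 0.7954
Rq-206: 79.54%, Rq-208: 20.46%.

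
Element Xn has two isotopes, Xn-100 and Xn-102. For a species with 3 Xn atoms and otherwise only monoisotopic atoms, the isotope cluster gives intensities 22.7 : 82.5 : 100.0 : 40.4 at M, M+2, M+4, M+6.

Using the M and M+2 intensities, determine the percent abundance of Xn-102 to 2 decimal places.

If p is the fraction of Xn that is Xn-100, then I(M+2)/I(M) = [C(3,1)·p^2·(1−p)] / p^3 = 3·(1−p)/p = 82.5/22.7 = 3.6344
(1−p)/p = 3.6344/3 = 1.2115  ⇒  p = 1/(1 + 1.2115) = 0.4522
Xn-100: 45.22%, Xn-102: 54.78%.

54.78%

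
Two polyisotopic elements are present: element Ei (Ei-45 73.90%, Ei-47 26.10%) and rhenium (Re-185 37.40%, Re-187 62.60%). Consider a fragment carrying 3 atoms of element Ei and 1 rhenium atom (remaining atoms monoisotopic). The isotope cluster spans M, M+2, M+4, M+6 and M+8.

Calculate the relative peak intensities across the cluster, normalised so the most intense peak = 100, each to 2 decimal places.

36.59 : 100.00 : 78.57 : 24.53 : 2.70

Element Ei pattern (n=3): 0.40358342 : 0.42761274 : 0.15102426 : 0.01777958
Rhenium pattern (n=1): 0.3740 : 0.6260
Convolve the two distributions (both contribute in 2-u steps):
  M: 0.40358342×0.3740 = 0.150940
  M+2: 0.40358342×0.6260 + 0.42761274×0.3740 = 0.412570
  M+4: 0.42761274×0.6260 + 0.15102426×0.3740 = 0.324169
  M+6: 0.15102426×0.6260 + 0.01777958×0.3740 = 0.101191
  M+8: 0.01777958×0.6260 = 0.011130
Scale to base peak (0.412570) = 100: 36.59 : 100.00 : 78.57 : 24.53 : 2.70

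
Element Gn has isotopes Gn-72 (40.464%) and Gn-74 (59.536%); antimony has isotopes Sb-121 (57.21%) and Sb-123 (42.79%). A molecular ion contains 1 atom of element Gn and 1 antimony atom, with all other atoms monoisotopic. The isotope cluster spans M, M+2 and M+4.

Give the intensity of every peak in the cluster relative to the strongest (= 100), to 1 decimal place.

45.1 : 100.0 : 49.6

Element Gn pattern (n=1): 0.40464 : 0.59536
Antimony pattern (n=1): 0.5721 : 0.4279
Convolve the two distributions (both contribute in 2-u steps):
  M: 0.40464×0.5721 = 0.231495
  M+2: 0.40464×0.4279 + 0.59536×0.5721 = 0.513751
  M+4: 0.59536×0.4279 = 0.254755
Scale to base peak (0.513751) = 100: 45.1 : 100.0 : 49.6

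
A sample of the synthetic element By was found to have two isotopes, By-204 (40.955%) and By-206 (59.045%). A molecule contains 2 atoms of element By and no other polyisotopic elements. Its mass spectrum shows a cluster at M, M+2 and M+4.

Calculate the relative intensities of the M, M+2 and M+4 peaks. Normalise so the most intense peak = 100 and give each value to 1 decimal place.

The 2 By atoms are independent, so intensities follow the terms of (0.40955 + 0.59045)^2.
P(M) = 0.40955^2 = 0.167731
P(M+2) = 2 × 0.40955^1 × 0.59045^1 = 0.483638
P(M+4) = 0.59045^2 = 0.348631
The M+2 peak is largest (0.483638); scaling to 100 gives 34.7 : 100.0 : 72.1.

34.7 : 100.0 : 72.1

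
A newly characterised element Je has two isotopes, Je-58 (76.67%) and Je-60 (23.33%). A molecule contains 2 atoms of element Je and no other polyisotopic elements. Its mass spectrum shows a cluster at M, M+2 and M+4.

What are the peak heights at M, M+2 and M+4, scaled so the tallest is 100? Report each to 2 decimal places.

Each Je atom is independently Je-58 (p = 0.7667) or Je-60 (q = 0.2333); the cluster is the binomial expansion (p + q)^2.
P(M) = 0.7667^2 = 0.587829
P(M+2) = 2 × 0.7667^1 × 0.2333^1 = 0.357742
P(M+4) = 0.2333^2 = 0.054429
The M peak is largest (0.587829); scaling to 100 gives 100.00 : 60.86 : 9.26.

100.00 : 60.86 : 9.26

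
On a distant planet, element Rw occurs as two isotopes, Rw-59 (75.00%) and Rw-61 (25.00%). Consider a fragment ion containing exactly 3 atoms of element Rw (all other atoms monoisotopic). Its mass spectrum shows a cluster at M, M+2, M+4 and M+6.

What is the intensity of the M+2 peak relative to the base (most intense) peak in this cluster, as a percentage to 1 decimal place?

100.0%

Binomial terms of (0.7500 + 0.2500)^3: M 0.4219, M+2 0.4219, M+4 0.1406, M+6 0.0156 → M is the base peak.
P(M) = C(3,0) × 0.7500^3 × 0.2500^0 = 1 × 0.421875 × 1.0000 = 0.421875 (base)
P(M+2) = C(3,1) × 0.7500^2 × 0.2500^1 = 3 × 0.5625 × 0.2500 = 0.421875
Relative intensity = 0.421875 / 0.421875 × 100 = 100.0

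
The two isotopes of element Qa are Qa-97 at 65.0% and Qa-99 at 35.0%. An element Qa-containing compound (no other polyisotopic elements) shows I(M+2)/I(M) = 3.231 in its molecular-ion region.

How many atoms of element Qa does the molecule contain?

The M+2/M ratio from n Qa atoms is n · q/p = n · 0.350/0.650.
n = 3.231 × 0.650/0.350 = 6.00 ≈ 6

6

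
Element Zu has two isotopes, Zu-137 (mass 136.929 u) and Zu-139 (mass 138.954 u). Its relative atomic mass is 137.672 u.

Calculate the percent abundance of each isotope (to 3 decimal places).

Zu-137: 63.309%, Zu-139: 36.691%

Let x be the fractional abundance of Zu-137; then Zu-139 has abundance 1 − x.
136.929·x + 138.954·(1 − x) = 137.672
(136.929 − 138.954)·x = 137.672 − 138.954
x = -1.282 / -2.025 = 0.63309 → 63.309% Zu-137, 36.691% Zu-139.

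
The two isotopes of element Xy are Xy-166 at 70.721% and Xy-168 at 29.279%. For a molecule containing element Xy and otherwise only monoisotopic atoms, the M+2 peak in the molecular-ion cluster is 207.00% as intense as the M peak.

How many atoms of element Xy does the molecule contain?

5

The M+2/M ratio from n Xy atoms is n · q/p = n · 0.29279/0.70721.
n = 2.0700 × 0.70721/0.29279 = 5.00 ≈ 5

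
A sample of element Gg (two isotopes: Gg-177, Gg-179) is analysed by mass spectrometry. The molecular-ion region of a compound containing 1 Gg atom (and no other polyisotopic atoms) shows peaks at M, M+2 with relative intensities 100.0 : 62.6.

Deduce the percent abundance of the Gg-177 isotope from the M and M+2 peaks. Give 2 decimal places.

Let p = fractional abundance of Gg-177. I(M+2)/I(M) = [C(1,1)·p^0·(1−p)] / p^1 = 1·(1−p)/p = 62.6/100.0 = 0.6260
(1−p)/p = 0.6260/1 = 0.6260  ⇒  p = 1/(1 + 0.6260) = 0.6150
Gg-177: 61.50%, Gg-179: 38.50%.

61.50%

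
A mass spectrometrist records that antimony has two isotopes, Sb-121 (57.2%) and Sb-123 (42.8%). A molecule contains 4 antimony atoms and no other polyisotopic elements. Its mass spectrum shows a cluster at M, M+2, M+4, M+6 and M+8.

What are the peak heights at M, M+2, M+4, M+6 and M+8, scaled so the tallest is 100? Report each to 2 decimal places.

29.77 : 89.10 : 100.00 : 49.88 : 9.33

Each Sb atom is independently Sb-121 (p = 0.572) or Sb-123 (q = 0.428); the cluster is the binomial expansion (p + q)^4.
P(M) = 0.572^4 = 0.107049
P(M+2) = 4 × 0.572^3 × 0.428^1 = 0.320400
P(M+4) = 6 × 0.572^2 × 0.428^2 = 0.359609
P(M+6) = 4 × 0.572^1 × 0.428^3 = 0.179385
P(M+8) = 0.428^4 = 0.033556
The M+4 peak is largest (0.359609); scaling to 100 gives 29.77 : 89.10 : 100.00 : 49.88 : 9.33.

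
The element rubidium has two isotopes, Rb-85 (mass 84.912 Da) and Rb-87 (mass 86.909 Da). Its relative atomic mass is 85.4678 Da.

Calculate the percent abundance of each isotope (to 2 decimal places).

Let x be the fractional abundance of Rb-85; then Rb-87 has abundance 1 − x.
84.912·x + 86.909·(1 − x) = 85.4678
(84.912 − 86.909)·x = 85.4678 − 86.909
x = -1.4412 / -1.997 = 0.72168 → 72.17% Rb-85, 27.83% Rb-87.

Rb-85: 72.17%, Rb-87: 27.83%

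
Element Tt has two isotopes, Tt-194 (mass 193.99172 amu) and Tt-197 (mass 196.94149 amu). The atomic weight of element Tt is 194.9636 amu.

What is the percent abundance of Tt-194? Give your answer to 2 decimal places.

With x = fraction of Tt-194 (so Tt-197 is 1 − x):
193.99172·x + 196.94149·(1 − x) = 194.9636
(193.99172 − 196.94149)·x = 194.9636 − 196.94149
x = -1.97789 / -2.94977 = 0.67052 → 67.05% Tt-194, 32.95% Tt-197.

67.05%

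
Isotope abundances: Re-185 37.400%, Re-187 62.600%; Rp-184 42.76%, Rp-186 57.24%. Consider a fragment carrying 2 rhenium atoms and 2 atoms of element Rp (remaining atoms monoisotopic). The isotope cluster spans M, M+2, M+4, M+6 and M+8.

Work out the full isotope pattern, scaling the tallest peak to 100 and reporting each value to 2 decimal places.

Rhenium pattern (n=2): 0.139876 : 0.468248 : 0.391876
Element Rp pattern (n=2): 0.18284176 : 0.48951648 : 0.32764176
Convolve the two distributions (both contribute in 2-u steps):
  M: 0.139876×0.18284176 = 0.025575
  M+2: 0.139876×0.48951648 + 0.468248×0.18284176 = 0.154087
  M+4: 0.139876×0.32764176 + 0.468248×0.48951648 + 0.391876×0.18284176 = 0.346696
  M+6: 0.468248×0.32764176 + 0.391876×0.48951648 = 0.345247
  M+8: 0.391876×0.32764176 = 0.128395
Scale to base peak (0.346696) = 100: 7.38 : 44.44 : 100.00 : 99.58 : 37.03

7.38 : 44.44 : 100.00 : 99.58 : 37.03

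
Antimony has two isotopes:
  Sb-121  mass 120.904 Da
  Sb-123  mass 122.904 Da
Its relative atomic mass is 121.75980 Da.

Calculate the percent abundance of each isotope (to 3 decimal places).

Sb-121: 57.210%, Sb-123: 42.790%

Let x be the fractional abundance of Sb-121; then Sb-123 has abundance 1 − x.
120.904·x + 122.904·(1 − x) = 121.75980
(120.904 − 122.904)·x = 121.75980 − 122.904
x = -1.14420 / -2.000 = 0.57210 → 57.210% Sb-121, 42.790% Sb-123.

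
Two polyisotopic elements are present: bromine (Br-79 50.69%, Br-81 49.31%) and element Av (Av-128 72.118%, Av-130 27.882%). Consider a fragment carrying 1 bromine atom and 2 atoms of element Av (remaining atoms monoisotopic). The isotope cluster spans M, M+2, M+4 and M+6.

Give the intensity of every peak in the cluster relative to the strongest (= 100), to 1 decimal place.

Bromine pattern (n=1): 0.5069 : 0.4931
Element Av pattern (n=2): 0.52010059 : 0.40215882 : 0.07774059
Convolve the two distributions (both contribute in 2-u steps):
  M: 0.5069×0.52010059 = 0.263639
  M+2: 0.5069×0.40215882 + 0.4931×0.52010059 = 0.460316
  M+4: 0.5069×0.07774059 + 0.4931×0.40215882 = 0.237711
  M+6: 0.4931×0.07774059 = 0.038334
Scale to base peak (0.460316) = 100: 57.3 : 100.0 : 51.6 : 8.3

57.3 : 100.0 : 51.6 : 8.3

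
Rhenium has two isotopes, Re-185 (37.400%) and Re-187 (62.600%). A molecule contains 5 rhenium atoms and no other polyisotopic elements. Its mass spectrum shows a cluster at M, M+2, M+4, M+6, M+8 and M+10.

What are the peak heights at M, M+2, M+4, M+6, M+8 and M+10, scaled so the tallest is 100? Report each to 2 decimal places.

The 5 Re atoms are independent, so intensities follow the terms of (0.37400 + 0.62600)^5.
P(M) = 0.37400^5 = 0.007317
P(M+2) = 5 × 0.37400^4 × 0.62600^1 = 0.061239
P(M+4) = 10 × 0.37400^3 × 0.62600^2 = 0.205005
P(M+6) = 10 × 0.37400^2 × 0.62600^3 = 0.343136
P(M+8) = 5 × 0.37400^1 × 0.62600^4 = 0.287170
P(M+10) = 0.62600^5 = 0.096133
The M+6 peak is largest (0.343136); scaling to 100 gives 2.13 : 17.85 : 59.74 : 100.00 : 83.69 : 28.02.

2.13 : 17.85 : 59.74 : 100.00 : 83.69 : 28.02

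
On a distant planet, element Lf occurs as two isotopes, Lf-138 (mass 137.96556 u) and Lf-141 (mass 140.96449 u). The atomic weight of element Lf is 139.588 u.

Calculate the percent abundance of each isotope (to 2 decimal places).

Let x be the fractional abundance of Lf-138; then Lf-141 has abundance 1 − x.
137.96556·x + 140.96449·(1 − x) = 139.588
(137.96556 − 140.96449)·x = 139.588 − 140.96449
x = -1.37649 / -2.99893 = 0.45899 → 45.90% Lf-138, 54.10% Lf-141.

Lf-138: 45.90%, Lf-141: 54.10%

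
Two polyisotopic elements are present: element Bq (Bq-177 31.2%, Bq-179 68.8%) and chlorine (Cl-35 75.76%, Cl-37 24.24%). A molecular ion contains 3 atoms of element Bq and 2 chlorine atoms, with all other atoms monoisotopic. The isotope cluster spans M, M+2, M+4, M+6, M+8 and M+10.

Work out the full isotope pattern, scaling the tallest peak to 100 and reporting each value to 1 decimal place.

4.8 : 35.0 : 91.3 : 100.0 : 40.3 : 5.3

Element Bq pattern (n=3): 0.03037133 : 0.20091802 : 0.44304998 : 0.32566067
Chlorine pattern (n=2): 0.57395776 : 0.36728448 : 0.05875776
Convolve the two distributions (both contribute in 2-u steps):
  M: 0.03037133×0.57395776 = 0.017432
  M+2: 0.03037133×0.36728448 + 0.20091802×0.57395776 = 0.126473
  M+4: 0.03037133×0.05875776 + 0.20091802×0.36728448 + 0.44304998×0.57395776 = 0.329871
  M+6: 0.20091802×0.05875776 + 0.44304998×0.36728448 + 0.32566067×0.57395776 = 0.361446
  M+8: 0.44304998×0.05875776 + 0.32566067×0.36728448 = 0.145643
  M+10: 0.32566067×0.05875776 = 0.019135
Scale to base peak (0.361446) = 100: 4.8 : 35.0 : 91.3 : 100.0 : 40.3 : 5.3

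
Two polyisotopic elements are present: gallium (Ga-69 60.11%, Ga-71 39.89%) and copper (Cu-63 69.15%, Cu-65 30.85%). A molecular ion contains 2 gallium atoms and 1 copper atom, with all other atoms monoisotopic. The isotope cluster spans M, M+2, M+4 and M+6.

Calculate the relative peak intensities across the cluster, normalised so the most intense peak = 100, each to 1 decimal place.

Gallium pattern (n=2): 0.36132121 : 0.47955758 : 0.15912121
Copper pattern (n=1): 0.6915 : 0.3085
Convolve the two distributions (both contribute in 2-u steps):
  M: 0.36132121×0.6915 = 0.249854
  M+2: 0.36132121×0.3085 + 0.47955758×0.6915 = 0.443082
  M+4: 0.47955758×0.3085 + 0.15912121×0.6915 = 0.257976
  M+6: 0.15912121×0.3085 = 0.049089
Scale to base peak (0.443082) = 100: 56.4 : 100.0 : 58.2 : 11.1

56.4 : 100.0 : 58.2 : 11.1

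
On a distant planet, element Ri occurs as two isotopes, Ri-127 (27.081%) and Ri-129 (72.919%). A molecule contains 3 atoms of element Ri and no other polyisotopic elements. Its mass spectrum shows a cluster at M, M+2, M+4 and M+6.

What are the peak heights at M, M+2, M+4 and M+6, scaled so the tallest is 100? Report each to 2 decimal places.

4.60 : 37.14 : 100.00 : 89.75

Expanding (0.27081 + 0.72919)^3:
P(M) = 0.27081^3 = 0.019861
P(M+2) = 3 × 0.27081^2 × 0.72919^1 = 0.160432
P(M+4) = 3 × 0.27081^1 × 0.72919^2 = 0.431984
P(M+6) = 0.72919^3 = 0.387723
The M+4 peak is largest (0.431984); scaling to 100 gives 4.60 : 37.14 : 100.00 : 89.75.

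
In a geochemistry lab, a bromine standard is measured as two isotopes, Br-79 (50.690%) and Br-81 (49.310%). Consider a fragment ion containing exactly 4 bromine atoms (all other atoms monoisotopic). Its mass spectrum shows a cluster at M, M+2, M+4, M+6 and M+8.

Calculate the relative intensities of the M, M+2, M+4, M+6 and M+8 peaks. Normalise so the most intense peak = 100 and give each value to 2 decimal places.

17.61 : 68.53 : 100.00 : 64.85 : 15.77

Each Br atom is independently Br-79 (p = 0.50690) or Br-81 (q = 0.49310); the cluster is the binomial expansion (p + q)^4.
P(M) = 0.50690^4 = 0.066022
P(M+2) = 4 × 0.50690^3 × 0.49310^1 = 0.256899
P(M+4) = 6 × 0.50690^2 × 0.49310^2 = 0.374857
P(M+6) = 4 × 0.50690^1 × 0.49310^3 = 0.243101
P(M+8) = 0.49310^4 = 0.059121
The M+4 peak is largest (0.374857); scaling to 100 gives 17.61 : 68.53 : 100.00 : 64.85 : 15.77.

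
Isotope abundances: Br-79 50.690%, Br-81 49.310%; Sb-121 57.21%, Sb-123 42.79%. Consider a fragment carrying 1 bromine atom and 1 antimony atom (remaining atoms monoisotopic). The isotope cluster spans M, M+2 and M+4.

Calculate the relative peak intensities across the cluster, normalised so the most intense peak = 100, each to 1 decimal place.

58.1 : 100.0 : 42.3

Bromine pattern (n=1): 0.5069 : 0.4931
Antimony pattern (n=1): 0.5721 : 0.4279
Convolve the two distributions (both contribute in 2-u steps):
  M: 0.5069×0.5721 = 0.289997
  M+2: 0.5069×0.4279 + 0.4931×0.5721 = 0.499005
  M+4: 0.4931×0.4279 = 0.210997
Scale to base peak (0.499005) = 100: 58.1 : 100.0 : 42.3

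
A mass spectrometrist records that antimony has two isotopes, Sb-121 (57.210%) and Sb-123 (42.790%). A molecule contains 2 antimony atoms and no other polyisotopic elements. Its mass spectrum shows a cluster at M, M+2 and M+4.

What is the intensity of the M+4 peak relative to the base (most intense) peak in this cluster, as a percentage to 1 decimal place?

37.4%

Term probabilities: M 0.3273, M+2 0.4896, M+4 0.1831. Base peak = M+2.
P(M+2) = C(2,1) × 0.57210^1 × 0.42790^1 = 2 × 0.5721 × 0.4279 = 0.489603 (base)
P(M+4) = C(2,2) × 0.57210^0 × 0.42790^2 = 1 × 1.0000 × 0.18309841 = 0.183098
Relative intensity = 0.183098 / 0.489603 × 100 = 37.4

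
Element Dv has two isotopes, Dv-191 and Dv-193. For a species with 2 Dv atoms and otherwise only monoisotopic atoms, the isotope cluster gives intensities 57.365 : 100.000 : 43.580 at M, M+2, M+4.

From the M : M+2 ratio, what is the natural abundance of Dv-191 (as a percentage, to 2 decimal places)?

Let p = fractional abundance of Dv-191. I(M+2)/I(M) = [C(2,1)·p^1·(1−p)] / p^2 = 2·(1−p)/p = 100.000/57.365 = 1.7432
(1−p)/p = 1.7432/2 = 0.8716  ⇒  p = 1/(1 + 0.8716) = 0.5343
Dv-191: 53.43%, Dv-193: 46.57%.

53.43%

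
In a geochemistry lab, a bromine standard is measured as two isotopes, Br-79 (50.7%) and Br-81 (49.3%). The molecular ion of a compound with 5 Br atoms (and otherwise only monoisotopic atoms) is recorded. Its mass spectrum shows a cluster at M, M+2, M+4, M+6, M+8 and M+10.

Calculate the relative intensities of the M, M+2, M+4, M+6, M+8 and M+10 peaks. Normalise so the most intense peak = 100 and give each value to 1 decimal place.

10.6 : 51.4 : 100.0 : 97.2 : 47.3 : 9.2

The 5 Br atoms are independent, so intensities follow the terms of (0.507 + 0.493)^5.
P(M) = 0.507^5 = 0.033500
P(M+2) = 5 × 0.507^4 × 0.493^1 = 0.162873
P(M+4) = 10 × 0.507^3 × 0.493^2 = 0.316751
P(M+6) = 10 × 0.507^2 × 0.493^3 = 0.308004
P(M+8) = 5 × 0.507^1 × 0.493^4 = 0.149750
P(M+10) = 0.493^5 = 0.029123
The M+4 peak is largest (0.316751); scaling to 100 gives 10.6 : 51.4 : 100.0 : 97.2 : 47.3 : 9.2.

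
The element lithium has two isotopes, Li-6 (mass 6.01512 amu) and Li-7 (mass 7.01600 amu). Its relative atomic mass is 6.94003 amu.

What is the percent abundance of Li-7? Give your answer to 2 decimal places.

Let x be the fractional abundance of Li-6; then Li-7 has abundance 1 − x.
6.01512·x + 7.01600·(1 − x) = 6.94003
(6.01512 − 7.01600)·x = 6.94003 − 7.01600
x = -0.07597 / -1.00088 = 0.07590 → 7.59% Li-6, 92.41% Li-7.

92.41%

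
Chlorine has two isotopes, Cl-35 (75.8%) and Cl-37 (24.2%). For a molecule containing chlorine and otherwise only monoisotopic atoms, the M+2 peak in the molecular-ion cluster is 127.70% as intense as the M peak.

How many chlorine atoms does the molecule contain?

With n Cl atoms, P(M+2)/P(M) = C(n,1)·p^(n−1)q / p^n = n·q/p = n · 0.242/0.758.
n = 1.2770 × 0.758/0.242 = 4.00 ≈ 4

4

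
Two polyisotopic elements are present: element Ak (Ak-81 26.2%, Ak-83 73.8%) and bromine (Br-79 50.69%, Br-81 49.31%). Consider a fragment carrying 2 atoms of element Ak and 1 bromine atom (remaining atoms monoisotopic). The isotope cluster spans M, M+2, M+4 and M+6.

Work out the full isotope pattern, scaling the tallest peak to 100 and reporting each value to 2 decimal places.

7.45 : 49.25 : 100.00 : 57.54

Element Ak pattern (n=2): 0.068644 : 0.386712 : 0.544644
Bromine pattern (n=1): 0.5069 : 0.4931
Convolve the two distributions (both contribute in 2-u steps):
  M: 0.068644×0.5069 = 0.034796
  M+2: 0.068644×0.4931 + 0.386712×0.5069 = 0.229873
  M+4: 0.386712×0.4931 + 0.544644×0.5069 = 0.466768
  M+6: 0.544644×0.4931 = 0.268564
Scale to base peak (0.466768) = 100: 7.45 : 49.25 : 100.00 : 57.54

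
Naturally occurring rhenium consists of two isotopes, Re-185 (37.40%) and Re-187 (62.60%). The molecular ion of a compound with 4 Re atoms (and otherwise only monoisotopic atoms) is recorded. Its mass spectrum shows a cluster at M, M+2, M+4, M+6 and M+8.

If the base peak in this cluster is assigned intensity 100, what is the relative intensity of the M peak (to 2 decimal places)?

(0.3740 + 0.6260)^4 gives M 0.0196, M+2 0.1310, M+4 0.3289, M+6 0.3670, M+8 0.1536; the largest is M+6.
P(M+6) = C(4,3) × 0.3740^1 × 0.6260^3 = 4 × 0.3740 × 0.24531438 = 0.366990 (base)
P(M) = C(4,0) × 0.3740^4 × 0.6260^0 = 1 × 0.0195653 × 1.0000 = 0.019565
Relative intensity = 0.019565 / 0.366990 × 100 = 5.33

5.33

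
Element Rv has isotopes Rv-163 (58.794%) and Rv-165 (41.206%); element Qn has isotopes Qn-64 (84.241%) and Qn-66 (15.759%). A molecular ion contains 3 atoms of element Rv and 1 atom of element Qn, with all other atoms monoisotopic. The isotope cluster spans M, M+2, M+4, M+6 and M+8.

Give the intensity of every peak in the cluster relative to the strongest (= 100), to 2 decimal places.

Element Rv pattern (n=3): 0.20323524 : 0.4273146 : 0.29948507 : 0.06996509
Element Qn pattern (n=1): 0.84241 : 0.15759
Convolve the two distributions (both contribute in 2-u steps):
  M: 0.20323524×0.84241 = 0.171207
  M+2: 0.20323524×0.15759 + 0.4273146×0.84241 = 0.392002
  M+4: 0.4273146×0.15759 + 0.29948507×0.84241 = 0.319630
  M+6: 0.29948507×0.15759 + 0.06996509×0.84241 = 0.106135
  M+8: 0.06996509×0.15759 = 0.011026
Scale to base peak (0.392002) = 100: 43.68 : 100.00 : 81.54 : 27.08 : 2.81

43.68 : 100.00 : 81.54 : 27.08 : 2.81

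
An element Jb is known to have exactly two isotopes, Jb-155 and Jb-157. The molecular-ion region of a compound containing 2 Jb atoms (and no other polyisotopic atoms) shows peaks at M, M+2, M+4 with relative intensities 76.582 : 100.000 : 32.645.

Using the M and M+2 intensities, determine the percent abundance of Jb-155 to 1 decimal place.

60.5%

Let p = fractional abundance of Jb-155. I(M+2)/I(M) = [C(2,1)·p^1·(1−p)] / p^2 = 2·(1−p)/p = 100.000/76.582 = 1.3058
(1−p)/p = 1.3058/2 = 0.6529  ⇒  p = 1/(1 + 0.6529) = 0.6050
Jb-155: 60.5%, Jb-157: 39.5%.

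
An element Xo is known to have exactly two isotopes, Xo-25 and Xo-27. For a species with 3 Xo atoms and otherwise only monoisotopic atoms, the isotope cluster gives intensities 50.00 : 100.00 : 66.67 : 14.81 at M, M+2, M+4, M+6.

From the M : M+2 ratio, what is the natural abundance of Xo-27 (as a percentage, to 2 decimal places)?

If p is the fraction of Xo that is Xo-25, then I(M+2)/I(M) = [C(3,1)·p^2·(1−p)] / p^3 = 3·(1−p)/p = 100.00/50.00 = 2.0000
(1−p)/p = 2.0000/3 = 0.6667  ⇒  p = 1/(1 + 0.6667) = 0.6000
Xo-25: 60.00%, Xo-27: 40.00%.

40.00%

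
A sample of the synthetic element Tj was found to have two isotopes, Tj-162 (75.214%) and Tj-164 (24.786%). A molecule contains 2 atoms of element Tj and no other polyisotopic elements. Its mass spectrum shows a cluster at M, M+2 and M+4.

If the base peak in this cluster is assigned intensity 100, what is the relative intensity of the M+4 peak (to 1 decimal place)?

Binomial terms of (0.75214 + 0.24786)^2: M 0.5657, M+2 0.3729, M+4 0.0614 → M is the base peak.
P(M) = C(2,0) × 0.75214^2 × 0.24786^0 = 1 × 0.56571458 × 1.0000 = 0.565715 (base)
P(M+4) = C(2,2) × 0.75214^0 × 0.24786^2 = 1 × 1.0000 × 0.06143458 = 0.061435
Relative intensity = 0.061435 / 0.565715 × 100 = 10.9

10.9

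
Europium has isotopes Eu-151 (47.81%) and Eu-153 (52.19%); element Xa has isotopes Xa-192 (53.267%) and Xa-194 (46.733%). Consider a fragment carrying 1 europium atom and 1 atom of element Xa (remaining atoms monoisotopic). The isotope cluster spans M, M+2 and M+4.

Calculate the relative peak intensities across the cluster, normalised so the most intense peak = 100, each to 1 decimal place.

Europium pattern (n=1): 0.4781 : 0.5219
Element Xa pattern (n=1): 0.53267 : 0.46733
Convolve the two distributions (both contribute in 2-u steps):
  M: 0.4781×0.53267 = 0.254670
  M+2: 0.4781×0.46733 + 0.5219×0.53267 = 0.501431
  M+4: 0.5219×0.46733 = 0.243900
Scale to base peak (0.501431) = 100: 50.8 : 100.0 : 48.6

50.8 : 100.0 : 48.6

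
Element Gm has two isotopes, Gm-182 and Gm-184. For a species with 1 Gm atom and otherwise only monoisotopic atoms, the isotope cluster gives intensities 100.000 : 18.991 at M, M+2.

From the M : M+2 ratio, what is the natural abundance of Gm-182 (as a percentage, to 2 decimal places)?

If p is the fraction of Gm that is Gm-182, then I(M+2)/I(M) = [C(1,1)·p^0·(1−p)] / p^1 = 1·(1−p)/p = 18.991/100.000 = 0.1899
(1−p)/p = 0.1899/1 = 0.1899  ⇒  p = 1/(1 + 0.1899) = 0.8404
Gm-182: 84.04%, Gm-184: 15.96%.

84.04%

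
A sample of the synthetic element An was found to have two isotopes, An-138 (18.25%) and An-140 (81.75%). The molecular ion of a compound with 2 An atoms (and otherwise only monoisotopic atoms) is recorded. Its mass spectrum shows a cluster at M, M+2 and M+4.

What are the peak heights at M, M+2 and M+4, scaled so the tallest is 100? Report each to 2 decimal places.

4.98 : 44.65 : 100.00

The 2 An atoms are independent, so intensities follow the terms of (0.1825 + 0.8175)^2.
P(M) = 0.1825^2 = 0.033306
P(M+2) = 2 × 0.1825^1 × 0.8175^1 = 0.298387
P(M+4) = 0.8175^2 = 0.668306
The M+4 peak is largest (0.668306); scaling to 100 gives 4.98 : 44.65 : 100.00.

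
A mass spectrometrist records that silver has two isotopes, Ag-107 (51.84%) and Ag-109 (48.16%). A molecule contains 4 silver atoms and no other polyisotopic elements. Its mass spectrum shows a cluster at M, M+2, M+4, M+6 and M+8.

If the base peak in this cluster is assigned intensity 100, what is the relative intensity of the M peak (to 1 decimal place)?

19.3

Binomial terms of (0.5184 + 0.4816)^4: M 0.0722, M+2 0.2684, M+4 0.3740, M+6 0.2316, M+8 0.0538 → M+4 is the base peak.
P(M+4) = C(4,2) × 0.5184^2 × 0.4816^2 = 6 × 0.26873856 × 0.23193856 = 0.373985 (base)
P(M) = C(4,0) × 0.5184^4 × 0.4816^0 = 1 × 0.07222041 × 1.0000 = 0.072220
Relative intensity = 0.072220 / 0.373985 × 100 = 19.3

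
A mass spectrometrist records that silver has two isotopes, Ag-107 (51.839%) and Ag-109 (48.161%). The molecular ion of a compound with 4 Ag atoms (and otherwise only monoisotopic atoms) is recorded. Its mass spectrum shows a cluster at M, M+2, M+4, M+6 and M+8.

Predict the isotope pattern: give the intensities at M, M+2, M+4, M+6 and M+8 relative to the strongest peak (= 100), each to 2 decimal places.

19.31 : 71.76 : 100.00 : 61.94 : 14.39

Each Ag atom is independently Ag-107 (p = 0.51839) or Ag-109 (q = 0.48161); the cluster is the binomial expansion (p + q)^4.
P(M) = 0.51839^4 = 0.072215
P(M+2) = 4 × 0.51839^3 × 0.48161^1 = 0.268365
P(M+4) = 6 × 0.51839^2 × 0.48161^2 = 0.373986
P(M+6) = 4 × 0.51839^1 × 0.48161^3 = 0.231634
P(M+8) = 0.48161^4 = 0.053800
The M+4 peak is largest (0.373986); scaling to 100 gives 19.31 : 71.76 : 100.00 : 61.94 : 14.39.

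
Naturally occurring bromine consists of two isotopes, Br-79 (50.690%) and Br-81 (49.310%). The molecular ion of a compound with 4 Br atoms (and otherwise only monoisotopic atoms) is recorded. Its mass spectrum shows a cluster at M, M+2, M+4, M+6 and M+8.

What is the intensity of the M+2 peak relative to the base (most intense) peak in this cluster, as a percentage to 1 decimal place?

(0.50690 + 0.49310)^4 gives M 0.0660, M+2 0.2569, M+4 0.3749, M+6 0.2431, M+8 0.0591; the largest is M+4.
P(M+4) = C(4,2) × 0.50690^2 × 0.49310^2 = 6 × 0.25694761 × 0.24314761 = 0.374857 (base)
P(M+2) = C(4,1) × 0.50690^3 × 0.49310^1 = 4 × 0.13024674 × 0.4931 = 0.256899
Relative intensity = 0.256899 / 0.374857 × 100 = 68.5

68.5%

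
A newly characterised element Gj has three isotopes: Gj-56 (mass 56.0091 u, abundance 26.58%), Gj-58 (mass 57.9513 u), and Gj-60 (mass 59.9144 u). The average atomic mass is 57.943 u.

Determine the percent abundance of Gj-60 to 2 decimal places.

25.87%

The remaining 73.42% is split between Gj-58 (fraction x) and Gj-60 (fraction 0.7342 − x).
Substituting: 57.9513x + 59.9144(0.7342 − x) = 43.05578122
(57.9513 − 59.9144)x = -0.93337126  ⇒  x = 0.47546, y = 0.25874
Gj-58: 47.55%, Gj-60: 25.87%.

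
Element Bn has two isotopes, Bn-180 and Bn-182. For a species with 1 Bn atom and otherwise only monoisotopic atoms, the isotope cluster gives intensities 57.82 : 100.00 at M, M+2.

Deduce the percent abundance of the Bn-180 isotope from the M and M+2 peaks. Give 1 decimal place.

36.6%

Let p = fractional abundance of Bn-180. I(M+2)/I(M) = [C(1,1)·p^0·(1−p)] / p^1 = 1·(1−p)/p = 100.00/57.82 = 1.7295
(1−p)/p = 1.7295/1 = 1.7295  ⇒  p = 1/(1 + 1.7295) = 0.3664
Bn-180: 36.6%, Bn-182: 63.4%.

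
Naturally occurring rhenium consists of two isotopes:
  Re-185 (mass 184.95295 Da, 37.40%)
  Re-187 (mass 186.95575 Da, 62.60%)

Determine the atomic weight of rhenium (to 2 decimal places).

Weight each isotope mass by its fractional abundance: 0.3740 × 184.95295 + 0.6260 × 186.95575
= 69.172403 + 117.034300 = 186.206703 Da

186.21 Da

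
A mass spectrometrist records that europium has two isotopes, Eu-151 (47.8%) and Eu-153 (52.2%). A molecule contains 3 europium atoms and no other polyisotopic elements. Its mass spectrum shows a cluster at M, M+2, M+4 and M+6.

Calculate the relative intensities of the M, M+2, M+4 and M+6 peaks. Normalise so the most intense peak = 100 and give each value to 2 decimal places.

Each Eu atom is independently Eu-151 (p = 0.478) or Eu-153 (q = 0.522); the cluster is the binomial expansion (p + q)^3.
P(M) = 0.478^3 = 0.109215
P(M+2) = 3 × 0.478^2 × 0.522^1 = 0.357806
P(M+4) = 3 × 0.478^1 × 0.522^2 = 0.390742
P(M+6) = 0.522^3 = 0.142237
The M+4 peak is largest (0.390742); scaling to 100 gives 27.95 : 91.57 : 100.00 : 36.40.

27.95 : 91.57 : 100.00 : 36.40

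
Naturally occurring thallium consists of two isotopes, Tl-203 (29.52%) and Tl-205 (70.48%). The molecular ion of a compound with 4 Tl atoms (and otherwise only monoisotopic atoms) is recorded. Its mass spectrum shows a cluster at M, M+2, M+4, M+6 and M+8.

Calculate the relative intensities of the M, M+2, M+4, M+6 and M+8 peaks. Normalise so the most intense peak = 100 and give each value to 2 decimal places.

1.84 : 17.54 : 62.83 : 100.00 : 59.69

Each Tl atom is independently Tl-203 (p = 0.2952) or Tl-205 (q = 0.7048); the cluster is the binomial expansion (p + q)^4.
P(M) = 0.2952^4 = 0.007594
P(M+2) = 4 × 0.2952^3 × 0.7048^1 = 0.072523
P(M+4) = 6 × 0.2952^2 × 0.7048^2 = 0.259726
P(M+6) = 4 × 0.2952^1 × 0.7048^3 = 0.413403
P(M+8) = 0.7048^4 = 0.246754
The M+6 peak is largest (0.413403); scaling to 100 gives 1.84 : 17.54 : 62.83 : 100.00 : 59.69.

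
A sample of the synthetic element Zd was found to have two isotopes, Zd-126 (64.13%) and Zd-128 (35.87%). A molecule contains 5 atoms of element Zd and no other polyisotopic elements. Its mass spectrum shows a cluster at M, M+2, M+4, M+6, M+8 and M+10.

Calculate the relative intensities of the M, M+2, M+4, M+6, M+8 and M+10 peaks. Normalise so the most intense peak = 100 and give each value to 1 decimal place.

32.0 : 89.4 : 100.0 : 55.9 : 15.6 : 1.7

Each Zd atom is independently Zd-126 (p = 0.6413) or Zd-128 (q = 0.3587); the cluster is the binomial expansion (p + q)^5.
P(M) = 0.6413^5 = 0.108469
P(M+2) = 5 × 0.6413^4 × 0.3587^1 = 0.303352
P(M+4) = 10 × 0.6413^3 × 0.3587^2 = 0.339349
P(M+6) = 10 × 0.6413^2 × 0.3587^3 = 0.189809
P(M+8) = 5 × 0.6413^1 × 0.3587^4 = 0.053083
P(M+10) = 0.3587^5 = 0.005938
The M+4 peak is largest (0.339349); scaling to 100 gives 32.0 : 89.4 : 100.0 : 55.9 : 15.6 : 1.7.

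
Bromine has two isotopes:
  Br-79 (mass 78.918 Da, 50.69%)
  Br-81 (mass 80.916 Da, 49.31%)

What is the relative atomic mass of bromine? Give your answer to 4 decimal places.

Weight each isotope mass by its fractional abundance: 0.5069 × 78.918 + 0.4931 × 80.916
= 40.00353 + 39.89968 = 79.90321 Da

79.9032 Da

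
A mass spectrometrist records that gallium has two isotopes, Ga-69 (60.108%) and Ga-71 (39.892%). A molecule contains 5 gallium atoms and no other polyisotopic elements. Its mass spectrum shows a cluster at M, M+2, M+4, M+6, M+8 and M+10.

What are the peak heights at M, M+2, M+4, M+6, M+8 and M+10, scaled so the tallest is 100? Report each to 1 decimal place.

Each Ga atom is independently Ga-69 (p = 0.60108) or Ga-71 (q = 0.39892); the cluster is the binomial expansion (p + q)^5.
P(M) = 0.60108^5 = 0.078462
P(M+2) = 5 × 0.60108^4 × 0.39892^1 = 0.260366
P(M+4) = 10 × 0.60108^3 × 0.39892^2 = 0.345596
P(M+6) = 10 × 0.60108^2 × 0.39892^3 = 0.229362
P(M+8) = 5 × 0.60108^1 × 0.39892^4 = 0.076111
P(M+10) = 0.39892^5 = 0.010103
The M+4 peak is largest (0.345596); scaling to 100 gives 22.7 : 75.3 : 100.0 : 66.4 : 22.0 : 2.9.

22.7 : 75.3 : 100.0 : 66.4 : 22.0 : 2.9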